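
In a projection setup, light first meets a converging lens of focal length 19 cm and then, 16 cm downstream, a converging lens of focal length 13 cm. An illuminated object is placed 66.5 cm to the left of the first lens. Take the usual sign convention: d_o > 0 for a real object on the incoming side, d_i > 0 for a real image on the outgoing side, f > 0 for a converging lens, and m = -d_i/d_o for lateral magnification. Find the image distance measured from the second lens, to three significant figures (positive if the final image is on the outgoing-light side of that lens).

5.84 cm

Lens 1: 1/d_i1 = 1/f_1 - 1/d_o1 = 1/19 - 1/66.5 = 0.03759 cm^-1, so d_i1 = 26.600 cm.
Since 26.600 cm > 16 cm, the first image lies past the second lens and serves as a virtual object: d_o2 = L - d_i1 = -10.600 cm.
Lens 2: 1/d_i2 = 1/f_2 - 1/d_o2 = 1/13 - 1/(-10.600) = 0.17126 cm^-1, so d_i2 = 5.839 cm.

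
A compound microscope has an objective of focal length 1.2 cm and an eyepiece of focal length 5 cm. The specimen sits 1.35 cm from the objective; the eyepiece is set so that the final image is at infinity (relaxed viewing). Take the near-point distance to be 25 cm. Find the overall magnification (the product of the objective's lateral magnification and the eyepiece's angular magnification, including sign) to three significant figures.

-40.0

Objective: 1/d_i = 1/f_obj - 1/d_o = 1/1.2 - 1/1.35 = 0.09259 cm^-1, so d_i = 10.800 cm.
m_obj = -d_i/d_o = -10.800/1.35 = -8.000.
Eyepiece angular magnification (image at infinity): M_eye = D/f_e = 25/5 = 5.000.
Overall M = m_obj x M_eye = (-8.000)(5.000) = -40.00.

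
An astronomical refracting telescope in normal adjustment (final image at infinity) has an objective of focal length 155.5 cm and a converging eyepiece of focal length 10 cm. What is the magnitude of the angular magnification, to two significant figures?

16

|M| = f_obj/|f_eye| = 155.5/10 = 15.550.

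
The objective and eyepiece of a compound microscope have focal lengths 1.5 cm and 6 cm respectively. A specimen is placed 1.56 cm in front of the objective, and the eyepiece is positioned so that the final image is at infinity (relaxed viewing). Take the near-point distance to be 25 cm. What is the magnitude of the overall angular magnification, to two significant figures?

100

Objective: 1/d_i = 1/f_obj - 1/d_o = 1/1.5 - 1/1.56 = 0.02564 cm^-1, so d_i = 39.000 cm.
m_obj = -d_i/d_o = -39.000/1.56 = -25.000.
Eyepiece angular magnification (image at infinity): M_eye = D/f_e = 25/6 = 4.167.
Overall M = m_obj x M_eye = (-25.000)(4.167) = -104.17.
|M| = 104.17.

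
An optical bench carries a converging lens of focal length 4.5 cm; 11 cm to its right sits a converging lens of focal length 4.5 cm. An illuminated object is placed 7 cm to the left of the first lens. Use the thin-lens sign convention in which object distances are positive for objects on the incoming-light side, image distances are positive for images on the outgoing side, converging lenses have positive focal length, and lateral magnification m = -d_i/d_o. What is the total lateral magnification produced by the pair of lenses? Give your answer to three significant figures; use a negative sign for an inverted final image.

Applying the thin-lens equation to the first lens, 1/4.5 = 1/7 + 1/d_i1, which gives d_i1 = 12.600 cm.
Its lateral magnification is m_1 = -d_i1/d_o1 = -(12.600)/7 = -1.8000.
Since 12.600 cm > 11 cm, the first image lies past the second lens and serves as a virtual object: d_o2 = L - d_i1 = -1.600 cm.
Applying the thin-lens equation again with f_2 = 4.5 cm and d_o2 = -1.600 cm gives d_i2 = 1.180 cm.
m_2 = -(1.180)/(-1.600) = 0.7377.
Overall magnification: m = m_1 m_2 = -1.3279.

-1.33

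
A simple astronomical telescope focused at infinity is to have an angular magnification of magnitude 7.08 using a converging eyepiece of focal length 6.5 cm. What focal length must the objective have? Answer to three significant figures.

46.0 cm

|M| = f_obj/|f_eye|, so f_obj = |M| x |f_eye| = 7.08 x 6.5 = 46.020 cm.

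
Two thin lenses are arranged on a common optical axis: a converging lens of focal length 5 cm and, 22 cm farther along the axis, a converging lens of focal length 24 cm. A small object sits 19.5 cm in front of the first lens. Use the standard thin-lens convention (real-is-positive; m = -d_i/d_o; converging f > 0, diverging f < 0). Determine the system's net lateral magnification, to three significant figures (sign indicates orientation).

Applying the thin-lens equation to the first lens, 1/5 = 1/19.5 + 1/d_i1, which gives d_i1 = 6.724 cm.
Its lateral magnification is m_1 = -d_i1/d_o1 = -(6.724)/19.5 = -0.3448.
Object distance for lens 2: d_o2 = 22 - 6.724 = 15.276 cm.
Applying the thin-lens equation again with f_2 = 24 cm and d_o2 = 15.276 cm gives d_i2 = -42.024 cm.
m_2 = -(-42.024)/(15.276) = 2.7510.
Total m = m_1 x m_2 = (-0.3448)(2.7510) = -0.9486.

-0.949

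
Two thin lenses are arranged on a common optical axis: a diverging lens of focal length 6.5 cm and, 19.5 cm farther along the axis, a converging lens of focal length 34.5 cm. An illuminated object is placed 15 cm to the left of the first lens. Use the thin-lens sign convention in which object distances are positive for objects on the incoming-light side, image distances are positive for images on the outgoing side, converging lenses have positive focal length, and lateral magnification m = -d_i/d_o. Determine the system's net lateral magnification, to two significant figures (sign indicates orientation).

Applying the thin-lens equation to the first lens, 1/(-6.5) = 1/15 + 1/d_i1, which gives d_i1 = -4.535 cm.
Its lateral magnification is m_1 = -d_i1/d_o1 = -(-4.535)/15 = 0.3023.
The intermediate image is virtual, 4.535 cm to the left of lens 1, so d_o2 = L - d_i1 = 19.5 - (-4.535) = 24.035 cm.
Applying the thin-lens equation again with f_2 = 34.5 cm and d_o2 = 24.035 cm gives d_i2 = -79.235 cm.
m_2 = -(-79.235)/(24.035) = 3.2967.
Overall magnification: m = m_1 m_2 = 0.9967.

1.0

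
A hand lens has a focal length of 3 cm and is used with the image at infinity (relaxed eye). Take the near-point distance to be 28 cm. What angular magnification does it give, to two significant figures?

M = D/f = 28/3 = 9.333.

9.3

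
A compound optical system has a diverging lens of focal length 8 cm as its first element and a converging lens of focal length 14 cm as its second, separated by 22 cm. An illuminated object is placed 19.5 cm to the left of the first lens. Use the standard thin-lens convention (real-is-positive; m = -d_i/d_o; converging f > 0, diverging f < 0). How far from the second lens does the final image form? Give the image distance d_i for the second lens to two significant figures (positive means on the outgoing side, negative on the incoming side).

First lens: d_i1 = 1/(1/(-8) - 1/19.5) = -5.673 cm.
The intermediate image is virtual, 5.673 cm to the left of lens 1, so d_o2 = L - d_i1 = 22 - (-5.673) = 27.673 cm.
Second lens: d_i2 = 1/(1/14 - 1/(27.673)) = 28.335 cm.

28 cm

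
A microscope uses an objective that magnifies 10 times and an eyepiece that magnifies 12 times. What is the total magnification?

120

The overall magnification of a compound microscope is the product of the objective and eyepiece magnifications:
M = M_obj x M_eye = 10 x 12 = 120.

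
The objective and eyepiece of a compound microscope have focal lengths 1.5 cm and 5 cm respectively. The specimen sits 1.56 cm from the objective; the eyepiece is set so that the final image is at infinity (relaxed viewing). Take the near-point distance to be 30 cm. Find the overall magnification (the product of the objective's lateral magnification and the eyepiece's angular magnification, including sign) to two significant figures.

Objective: 1/d_i = 1/f_obj - 1/d_o = 1/1.5 - 1/1.56 = 0.02564 cm^-1, so d_i = 39.000 cm.
m_obj = -d_i/d_o = -39.000/1.56 = -25.000.
Eyepiece angular magnification (image at infinity): M_eye = D/f_e = 30/5 = 6.000.
Overall M = m_obj x M_eye = (-25.000)(6.000) = -150.00.

-150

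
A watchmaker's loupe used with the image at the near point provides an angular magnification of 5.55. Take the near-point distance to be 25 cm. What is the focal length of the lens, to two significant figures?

For the image at the near point, M = 1 + D/f.
f = D/(M - 1) = 25/(5.55 - 1) = 5.495 cm.

5.5 cm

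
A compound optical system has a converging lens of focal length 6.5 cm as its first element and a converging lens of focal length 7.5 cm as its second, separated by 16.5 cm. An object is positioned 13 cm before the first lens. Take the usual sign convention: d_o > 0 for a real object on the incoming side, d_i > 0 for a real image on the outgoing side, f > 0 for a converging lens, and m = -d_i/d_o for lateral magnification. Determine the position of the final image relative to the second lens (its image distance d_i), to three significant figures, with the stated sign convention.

-6.56 cm

Lens 1: 1/d_i1 = 1/f_1 - 1/d_o1 = 1/6.5 - 1/13 = 0.07692 cm^-1, so d_i1 = 13.000 cm.
The intermediate image is 13.000 cm to the right of lens 1, so d_o2 = L - d_i1 = 16.5 - 13.000 = 3.500 cm.
Lens 2: 1/d_i2 = 1/f_2 - 1/d_o2 = 1/7.5 - 1/(3.500) = -0.15238 cm^-1, so d_i2 = -6.563 cm.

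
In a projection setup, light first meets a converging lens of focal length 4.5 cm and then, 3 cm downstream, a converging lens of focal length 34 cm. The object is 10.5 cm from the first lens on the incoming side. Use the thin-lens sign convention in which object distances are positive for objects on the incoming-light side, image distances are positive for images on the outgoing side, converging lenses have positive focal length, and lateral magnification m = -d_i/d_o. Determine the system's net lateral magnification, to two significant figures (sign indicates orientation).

Lens 1: 1/d_i1 = 1/f_1 - 1/d_o1 = 1/4.5 - 1/10.5 = 0.12698 cm^-1, so d_i1 = 7.875 cm.
m_1 = -(7.875)/10.5 = -0.7500.
Since 7.875 cm > 3 cm, the first image lies past the second lens and serves as a virtual object: d_o2 = L - d_i1 = -4.875 cm.
Lens 2: 1/d_i2 = 1/f_2 - 1/d_o2 = 1/34 - 1/(-4.875) = 0.23454 cm^-1, so d_i2 = 4.264 cm.
m_2 = -(4.264)/(-4.875) = 0.8746.
Overall magnification: m = m_1 m_2 = -0.6559.

-0.66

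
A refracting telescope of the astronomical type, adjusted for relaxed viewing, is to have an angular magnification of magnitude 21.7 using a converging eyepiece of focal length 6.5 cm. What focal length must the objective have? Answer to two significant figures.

|M| = f_obj/|f_eye|, so f_obj = |M| x |f_eye| = 21.7 x 6.5 = 141.050 cm.

140 cm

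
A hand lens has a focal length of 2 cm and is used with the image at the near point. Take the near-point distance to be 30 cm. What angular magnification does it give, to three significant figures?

16.0

M = 1 + D/f = 1 + 30/2 = 16.000.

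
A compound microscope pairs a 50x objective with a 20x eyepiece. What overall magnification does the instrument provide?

The overall magnification of a compound microscope is the product of the objective and eyepiece magnifications:
M = M_obj x M_eye = 50 x 20 = 1000.

1000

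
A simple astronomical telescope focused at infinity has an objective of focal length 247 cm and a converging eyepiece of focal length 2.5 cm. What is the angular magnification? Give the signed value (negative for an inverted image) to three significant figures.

-98.8

M = -f_obj/f_eye = -247/(2.5) = -98.800.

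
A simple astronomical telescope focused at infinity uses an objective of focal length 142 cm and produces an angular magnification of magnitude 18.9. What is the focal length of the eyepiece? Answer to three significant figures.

|M| = f_obj/f_eye, so f_eye = f_obj/|M| = 142/18.9 = 7.513 cm.

7.51 cm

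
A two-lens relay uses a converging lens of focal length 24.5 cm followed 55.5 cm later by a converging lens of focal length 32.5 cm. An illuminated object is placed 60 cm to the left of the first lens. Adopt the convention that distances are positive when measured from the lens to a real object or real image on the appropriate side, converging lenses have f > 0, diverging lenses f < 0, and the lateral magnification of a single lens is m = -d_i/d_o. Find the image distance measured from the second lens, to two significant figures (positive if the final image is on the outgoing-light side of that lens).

-25 cm

First lens: d_i1 = 1/(1/24.5 - 1/60) = 41.408 cm.
Object distance for lens 2: d_o2 = 55.5 - 41.408 = 14.092 cm.
Second lens: d_i2 = 1/(1/32.5 - 1/(14.092)) = -24.879 cm.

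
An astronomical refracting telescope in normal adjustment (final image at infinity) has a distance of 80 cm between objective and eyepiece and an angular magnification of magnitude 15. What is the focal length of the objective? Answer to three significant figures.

In normal adjustment the tube length equals f_obj + f_eye and |M| = f_obj/f_eye.
So f_obj = 15 f_eye and 15 f_eye + f_eye = 80 cm, giving f_eye = 80/16 = 5.000 cm and f_obj = 75.000 cm.

75.0 cm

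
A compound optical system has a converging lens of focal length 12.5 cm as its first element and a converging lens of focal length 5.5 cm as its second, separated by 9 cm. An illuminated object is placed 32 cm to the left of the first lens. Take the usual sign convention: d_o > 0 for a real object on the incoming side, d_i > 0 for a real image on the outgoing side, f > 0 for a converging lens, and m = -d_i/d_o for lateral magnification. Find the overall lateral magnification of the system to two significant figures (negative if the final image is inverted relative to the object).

First lens: d_i1 = 1/(1/12.5 - 1/32) = 20.513 cm.
m_1 = -(20.513)/32 = -0.6410.
Since 20.513 cm > 9 cm, the first image lies past the second lens and serves as a virtual object: d_o2 = L - d_i1 = -11.513 cm.
Second lens: d_i2 = 1/(1/5.5 - 1/(-11.513)) = 3.722 cm.
m_2 = -(3.722)/(-11.513) = 0.3233.
Total m = m_1 x m_2 = (-0.6410)(0.3233) = -0.2072.

-0.21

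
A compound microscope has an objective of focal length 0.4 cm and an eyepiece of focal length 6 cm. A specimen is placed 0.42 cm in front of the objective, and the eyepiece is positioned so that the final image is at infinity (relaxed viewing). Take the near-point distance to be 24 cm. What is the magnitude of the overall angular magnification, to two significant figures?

80

Objective: 1/d_i = 1/f_obj - 1/d_o = 1/0.4 - 1/0.42 = 0.11905 cm^-1, so d_i = 8.400 cm.
m_obj = -d_i/d_o = -8.400/0.42 = -20.000.
Eyepiece angular magnification (image at infinity): M_eye = D/f_e = 24/6 = 4.000.
Overall M = m_obj x M_eye = (-20.000)(4.000) = -80.00.
|M| = 80.00.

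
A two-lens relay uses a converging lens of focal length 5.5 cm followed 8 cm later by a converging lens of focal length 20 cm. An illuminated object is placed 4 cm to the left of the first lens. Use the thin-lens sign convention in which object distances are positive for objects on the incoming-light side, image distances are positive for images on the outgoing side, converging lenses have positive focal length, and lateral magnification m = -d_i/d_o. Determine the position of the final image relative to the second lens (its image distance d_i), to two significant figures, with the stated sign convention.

Lens 1: 1/d_i1 = 1/f_1 - 1/d_o1 = 1/5.5 - 1/4 = -0.06818 cm^-1, so d_i1 = -14.667 cm.
The intermediate image is virtual, 14.667 cm to the left of lens 1, so d_o2 = L - d_i1 = 8 - (-14.667) = 22.667 cm.
Lens 2: 1/d_i2 = 1/f_2 - 1/d_o2 = 1/20 - 1/(22.667) = 0.00588 cm^-1, so d_i2 = 170.000 cm.

170 cm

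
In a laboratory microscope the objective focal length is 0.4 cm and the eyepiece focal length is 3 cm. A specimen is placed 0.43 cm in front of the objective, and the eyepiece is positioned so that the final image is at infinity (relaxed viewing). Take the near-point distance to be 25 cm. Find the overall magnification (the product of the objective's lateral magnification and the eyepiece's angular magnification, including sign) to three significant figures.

Objective: 1/d_i = 1/f_obj - 1/d_o = 1/0.4 - 1/0.43 = 0.17442 cm^-1, so d_i = 5.733 cm.
m_obj = -d_i/d_o = -5.733/0.43 = -13.333.
Eyepiece angular magnification (image at infinity): M_eye = D/f_e = 25/3 = 8.333.
Overall M = m_obj x M_eye = (-13.333)(8.333) = -111.11.

-111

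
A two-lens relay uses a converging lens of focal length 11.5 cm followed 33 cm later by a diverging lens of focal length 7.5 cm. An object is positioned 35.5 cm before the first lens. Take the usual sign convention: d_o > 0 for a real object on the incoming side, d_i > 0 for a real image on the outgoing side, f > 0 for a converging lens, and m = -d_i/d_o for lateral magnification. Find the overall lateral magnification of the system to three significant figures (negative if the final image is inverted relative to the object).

Lens 1: 1/d_i1 = 1/f_1 - 1/d_o1 = 1/11.5 - 1/35.5 = 0.05879 cm^-1, so d_i1 = 17.010 cm.
m_1 = -(17.010)/35.5 = -0.4792.
That image sits 15.990 cm in front of the second lens, so d_o2 = 15.990 cm.
Lens 2: 1/d_i2 = 1/f_2 - 1/d_o2 = 1/(-7.5) - 1/(15.990) = -0.19587 cm^-1, so d_i2 = -5.105 cm.
m_2 = -(-5.105)/(15.990) = 0.3193.
The system's lateral magnification is m_1 m_2 = (-0.4792)(0.3193) = -0.1530.

-0.153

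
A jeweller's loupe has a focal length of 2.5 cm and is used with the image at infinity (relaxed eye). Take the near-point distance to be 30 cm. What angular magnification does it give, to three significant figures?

M = D/f = 30/2.5 = 12.000.

12.0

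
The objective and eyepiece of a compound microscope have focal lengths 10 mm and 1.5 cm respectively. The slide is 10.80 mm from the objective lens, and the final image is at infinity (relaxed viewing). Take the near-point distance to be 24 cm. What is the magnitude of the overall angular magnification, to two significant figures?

200

Convert to cm: f_obj = 10 mm = 1 cm; d_o = 10.80 mm = 1.08 cm.
Objective: 1/d_i = 1/f_obj - 1/d_o = 1/1 - 1/1.08 = 0.07407 cm^-1, so d_i = 13.500 cm.
m_obj = -d_i/d_o = -13.500/1.08 = -12.500.
Eyepiece angular magnification (image at infinity): M_eye = D/f_e = 24/1.5 = 16.000.
Overall M = m_obj x M_eye = (-12.500)(16.000) = -200.00.
|M| = 200.00.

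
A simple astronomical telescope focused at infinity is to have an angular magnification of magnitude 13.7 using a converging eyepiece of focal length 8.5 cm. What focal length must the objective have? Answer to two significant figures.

120 cm

|M| = f_obj/|f_eye|, so f_obj = |M| x |f_eye| = 13.7 x 8.5 = 116.450 cm.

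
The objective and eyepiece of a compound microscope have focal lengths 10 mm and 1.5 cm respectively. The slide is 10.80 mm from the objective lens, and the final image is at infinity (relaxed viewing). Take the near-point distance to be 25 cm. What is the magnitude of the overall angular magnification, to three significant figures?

Convert to cm: f_obj = 10 mm = 1 cm; d_o = 10.80 mm = 1.08 cm.
Objective: 1/d_i = 1/f_obj - 1/d_o = 1/1 - 1/1.08 = 0.07407 cm^-1, so d_i = 13.500 cm.
m_obj = -d_i/d_o = -13.500/1.08 = -12.500.
Eyepiece angular magnification (image at infinity): M_eye = D/f_e = 25/1.5 = 16.667.
Overall M = m_obj x M_eye = (-12.500)(16.667) = -208.33.
|M| = 208.33.

208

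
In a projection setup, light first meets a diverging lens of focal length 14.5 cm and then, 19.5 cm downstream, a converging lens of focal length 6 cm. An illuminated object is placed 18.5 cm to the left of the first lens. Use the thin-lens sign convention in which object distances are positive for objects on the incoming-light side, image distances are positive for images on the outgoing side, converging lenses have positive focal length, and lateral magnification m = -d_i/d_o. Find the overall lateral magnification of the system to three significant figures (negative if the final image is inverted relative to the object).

Lens 1: 1/d_i1 = 1/f_1 - 1/d_o1 = 1/(-14.5) - 1/18.5 = -0.12302 cm^-1, so d_i1 = -8.129 cm.
m_1 = -(-8.129)/18.5 = 0.4394.
The intermediate image is virtual, 8.129 cm to the left of lens 1, so d_o2 = L - d_i1 = 19.5 - (-8.129) = 27.629 cm.
Lens 2: 1/d_i2 = 1/f_2 - 1/d_o2 = 1/6 - 1/(27.629) = 0.13047 cm^-1, so d_i2 = 7.664 cm.
m_2 = -(7.664)/(27.629) = -0.2774.
The system's lateral magnification is m_1 m_2 = (0.4394)(-0.2774) = -0.1219.

-0.122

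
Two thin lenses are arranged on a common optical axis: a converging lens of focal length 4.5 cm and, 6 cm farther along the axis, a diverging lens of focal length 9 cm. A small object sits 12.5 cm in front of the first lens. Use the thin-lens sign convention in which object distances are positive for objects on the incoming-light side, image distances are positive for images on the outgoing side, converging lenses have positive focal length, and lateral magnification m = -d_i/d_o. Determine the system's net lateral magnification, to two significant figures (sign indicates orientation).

First lens: d_i1 = 1/(1/4.5 - 1/12.5) = 7.031 cm.
m_1 = -(7.031)/12.5 = -0.5625.
Since 7.031 cm > 6 cm, the first image lies past the second lens and serves as a virtual object: d_o2 = L - d_i1 = -1.031 cm.
Second lens: d_i2 = 1/(1/(-9) - 1/(-1.031)) = 1.165 cm.
m_2 = -(1.165)/(-1.031) = 1.1294.
Total m = m_1 x m_2 = (-0.5625)(1.1294) = -0.6353.

-0.64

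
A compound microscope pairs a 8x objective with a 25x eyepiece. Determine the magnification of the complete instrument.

The overall magnification of a compound microscope is the product of the objective and eyepiece magnifications:
M = M_obj x M_eye = 8 x 25 = 200.

200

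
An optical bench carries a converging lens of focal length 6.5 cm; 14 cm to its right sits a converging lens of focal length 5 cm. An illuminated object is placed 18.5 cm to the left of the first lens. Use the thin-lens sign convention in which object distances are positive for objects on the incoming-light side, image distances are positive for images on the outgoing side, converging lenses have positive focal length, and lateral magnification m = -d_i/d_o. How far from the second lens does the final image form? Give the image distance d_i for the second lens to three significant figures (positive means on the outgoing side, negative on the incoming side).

-19.5 cm

Applying the thin-lens equation to the first lens, 1/6.5 = 1/18.5 + 1/d_i1, which gives d_i1 = 10.021 cm.
The intermediate image is 10.021 cm to the right of lens 1, so d_o2 = L - d_i1 = 14 - 10.021 = 3.979 cm.
Applying the thin-lens equation again with f_2 = 5 cm and d_o2 = 3.979 cm gives d_i2 = -19.490 cm.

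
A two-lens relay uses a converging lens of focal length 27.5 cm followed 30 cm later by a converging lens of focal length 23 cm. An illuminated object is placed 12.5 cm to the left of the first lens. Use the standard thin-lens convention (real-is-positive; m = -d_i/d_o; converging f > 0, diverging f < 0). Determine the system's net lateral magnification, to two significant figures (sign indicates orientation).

Applying the thin-lens equation to the first lens, 1/27.5 = 1/12.5 + 1/d_i1, which gives d_i1 = -22.917 cm.
Its lateral magnification is m_1 = -d_i1/d_o1 = -(-22.917)/12.5 = 1.8333.
With d_i1 < 0 the first image is virtual and lies on the object side; the object distance for lens 2 is d_o2 = 30 - (-22.917) = 52.917 cm.
Applying the thin-lens equation again with f_2 = 23 cm and d_o2 = 52.917 cm gives d_i2 = 40.682 cm.
m_2 = -(40.682)/(52.917) = -0.7688.
Overall magnification: m = m_1 m_2 = -1.4095.

-1.4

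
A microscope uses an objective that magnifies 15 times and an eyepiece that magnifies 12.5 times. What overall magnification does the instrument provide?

187.5

The overall magnification of a compound microscope is the product of the objective and eyepiece magnifications:
M = M_obj x M_eye = 15 x 12.5 = 187.5.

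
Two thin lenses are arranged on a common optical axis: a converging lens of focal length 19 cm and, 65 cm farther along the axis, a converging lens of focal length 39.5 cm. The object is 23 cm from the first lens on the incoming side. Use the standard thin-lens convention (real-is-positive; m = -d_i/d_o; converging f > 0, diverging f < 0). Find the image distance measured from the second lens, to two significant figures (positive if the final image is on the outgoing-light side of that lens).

21 cm

Lens 1: 1/d_i1 = 1/f_1 - 1/d_o1 = 1/19 - 1/23 = 0.00915 cm^-1, so d_i1 = 109.250 cm.
This image would form 109.250 cm past lens 1, i.e. 44.250 cm beyond lens 2, so it is a virtual object for lens 2: d_o2 = 65 - 109.250 = -44.250 cm.
Lens 2: 1/d_i2 = 1/f_2 - 1/d_o2 = 1/39.5 - 1/(-44.250) = 0.04792 cm^-1, so d_i2 = 20.870 cm.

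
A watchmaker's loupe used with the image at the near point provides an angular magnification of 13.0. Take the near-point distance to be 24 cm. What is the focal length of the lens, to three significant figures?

For the image at the near point, M = 1 + D/f.
f = D/(M - 1) = 24/(13.0 - 1) = 2.000 cm.

2.00 cm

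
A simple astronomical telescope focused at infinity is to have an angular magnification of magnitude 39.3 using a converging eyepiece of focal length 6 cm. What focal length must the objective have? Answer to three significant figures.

236 cm

|M| = f_obj/|f_eye|, so f_obj = |M| x |f_eye| = 39.3 x 6 = 235.800 cm.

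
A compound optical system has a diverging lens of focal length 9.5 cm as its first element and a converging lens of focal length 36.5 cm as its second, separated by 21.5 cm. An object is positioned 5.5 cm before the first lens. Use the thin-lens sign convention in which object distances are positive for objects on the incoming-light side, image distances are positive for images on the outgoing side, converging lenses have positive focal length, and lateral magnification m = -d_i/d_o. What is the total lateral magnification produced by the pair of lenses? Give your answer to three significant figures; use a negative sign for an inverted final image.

First lens: d_i1 = 1/(1/(-9.5) - 1/5.5) = -3.483 cm.
m_1 = -(-3.483)/5.5 = 0.6333.
The intermediate image is virtual, 3.483 cm to the left of lens 1, so d_o2 = L - d_i1 = 21.5 - (-3.483) = 24.983 cm.
Second lens: d_i2 = 1/(1/36.5 - 1/(24.983)) = -79.180 cm.
m_2 = -(-79.180)/(24.983) = 3.1693.
Total m = m_1 x m_2 = (0.6333)(3.1693) = 2.0072.

2.01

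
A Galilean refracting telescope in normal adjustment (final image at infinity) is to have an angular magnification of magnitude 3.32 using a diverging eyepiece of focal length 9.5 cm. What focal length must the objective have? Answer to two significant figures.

|M| = f_obj/|f_eye|, so f_obj = |M| x |f_eye| = 3.32 x 9.5 = 31.540 cm.

32 cm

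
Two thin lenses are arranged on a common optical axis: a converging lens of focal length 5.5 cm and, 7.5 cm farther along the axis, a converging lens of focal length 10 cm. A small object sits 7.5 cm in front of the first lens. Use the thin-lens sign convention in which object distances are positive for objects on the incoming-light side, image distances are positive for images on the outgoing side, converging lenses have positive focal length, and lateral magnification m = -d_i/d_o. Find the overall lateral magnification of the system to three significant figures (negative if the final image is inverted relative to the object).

Lens 1: 1/d_i1 = 1/f_1 - 1/d_o1 = 1/5.5 - 1/7.5 = 0.04848 cm^-1, so d_i1 = 20.625 cm.
m_1 = -(20.625)/7.5 = -2.7500.
Since 20.625 cm > 7.5 cm, the first image lies past the second lens and serves as a virtual object: d_o2 = L - d_i1 = -13.125 cm.
Lens 2: 1/d_i2 = 1/f_2 - 1/d_o2 = 1/10 - 1/(-13.125) = 0.17619 cm^-1, so d_i2 = 5.676 cm.
m_2 = -(5.676)/(-13.125) = 0.4324.
Overall magnification: m = m_1 m_2 = -1.1892.

-1.19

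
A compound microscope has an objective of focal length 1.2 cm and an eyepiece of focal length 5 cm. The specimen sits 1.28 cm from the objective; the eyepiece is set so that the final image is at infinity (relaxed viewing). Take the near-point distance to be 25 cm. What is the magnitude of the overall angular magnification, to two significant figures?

75

Objective: 1/d_i = 1/f_obj - 1/d_o = 1/1.2 - 1/1.28 = 0.05208 cm^-1, so d_i = 19.200 cm.
m_obj = -d_i/d_o = -19.200/1.28 = -15.000.
Eyepiece angular magnification (image at infinity): M_eye = D/f_e = 25/5 = 5.000.
Overall M = m_obj x M_eye = (-15.000)(5.000) = -75.00.
|M| = 75.00.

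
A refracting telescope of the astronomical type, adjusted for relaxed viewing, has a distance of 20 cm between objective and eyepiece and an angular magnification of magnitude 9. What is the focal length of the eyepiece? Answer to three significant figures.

2.00 cm

In normal adjustment the tube length equals f_obj + f_eye and |M| = f_obj/f_eye.
So f_obj = 9 f_eye and 9 f_eye + f_eye = 20 cm, giving f_eye = 20/10 = 2.000 cm and f_obj = 18.000 cm.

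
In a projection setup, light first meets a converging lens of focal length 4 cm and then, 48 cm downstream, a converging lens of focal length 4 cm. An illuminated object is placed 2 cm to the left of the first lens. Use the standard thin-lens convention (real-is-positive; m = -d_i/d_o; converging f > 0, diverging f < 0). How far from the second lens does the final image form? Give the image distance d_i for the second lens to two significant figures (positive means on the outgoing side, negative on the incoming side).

Applying the thin-lens equation to the first lens, 1/4 = 1/2 + 1/d_i1, which gives d_i1 = -4.000 cm.
The intermediate image is virtual, 4.000 cm to the left of lens 1, so d_o2 = L - d_i1 = 48 - (-4.000) = 52.000 cm.
Applying the thin-lens equation again with f_2 = 4 cm and d_o2 = 52.000 cm gives d_i2 = 4.333 cm.

4.3 cm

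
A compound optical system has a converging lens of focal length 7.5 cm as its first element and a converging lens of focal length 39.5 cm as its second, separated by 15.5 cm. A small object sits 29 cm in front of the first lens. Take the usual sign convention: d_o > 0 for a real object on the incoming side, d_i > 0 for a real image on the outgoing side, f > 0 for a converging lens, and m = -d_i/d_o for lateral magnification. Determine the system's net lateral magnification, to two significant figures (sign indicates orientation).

First lens: d_i1 = 1/(1/7.5 - 1/29) = 10.116 cm.
m_1 = -(10.116)/29 = -0.3488.
Object distance for lens 2: d_o2 = 15.5 - 10.116 = 5.384 cm.
Second lens: d_i2 = 1/(1/39.5 - 1/(5.384)) = -6.233 cm.
m_2 = -(-6.233)/(5.384) = 1.1578.
Total m = m_1 x m_2 = (-0.3488)(1.1578) = -0.4039.

-0.40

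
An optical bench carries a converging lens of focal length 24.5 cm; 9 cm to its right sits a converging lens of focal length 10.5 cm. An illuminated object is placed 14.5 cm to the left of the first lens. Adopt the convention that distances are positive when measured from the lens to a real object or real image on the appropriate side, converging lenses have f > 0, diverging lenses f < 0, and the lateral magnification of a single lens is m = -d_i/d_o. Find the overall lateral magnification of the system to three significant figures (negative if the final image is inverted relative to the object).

-0.756

Applying the thin-lens equation to the first lens, 1/24.5 = 1/14.5 + 1/d_i1, which gives d_i1 = -35.525 cm.
Its lateral magnification is m_1 = -d_i1/d_o1 = -(-35.525)/14.5 = 2.4500.
The intermediate image is virtual, 35.525 cm to the left of lens 1, so d_o2 = L - d_i1 = 9 - (-35.525) = 44.525 cm.
Applying the thin-lens equation again with f_2 = 10.5 cm and d_o2 = 44.525 cm gives d_i2 = 13.740 cm.
m_2 = -(13.740)/(44.525) = -0.3086.
Total m = m_1 x m_2 = (2.4500)(-0.3086) = -0.7561.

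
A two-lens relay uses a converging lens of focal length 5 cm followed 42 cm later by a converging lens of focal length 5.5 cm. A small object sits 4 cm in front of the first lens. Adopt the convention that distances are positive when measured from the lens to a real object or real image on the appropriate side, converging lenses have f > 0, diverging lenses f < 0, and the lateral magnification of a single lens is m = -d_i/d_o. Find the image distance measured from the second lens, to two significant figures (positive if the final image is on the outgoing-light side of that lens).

6.0 cm

First lens: d_i1 = 1/(1/5 - 1/4) = -20.000 cm.
The intermediate image is virtual, 20.000 cm to the left of lens 1, so d_o2 = L - d_i1 = 42 - (-20.000) = 62.000 cm.
Second lens: d_i2 = 1/(1/5.5 - 1/(62.000)) = 6.035 cm.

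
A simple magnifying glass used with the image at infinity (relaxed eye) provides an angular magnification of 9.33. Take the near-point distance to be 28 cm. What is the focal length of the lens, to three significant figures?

For the image at infinity, M = D/f.
f = D/M = 28/9.33 = 3.001 cm.

3.00 cm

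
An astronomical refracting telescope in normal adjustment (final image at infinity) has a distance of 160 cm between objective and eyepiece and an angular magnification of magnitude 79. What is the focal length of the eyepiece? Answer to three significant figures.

In normal adjustment the tube length equals f_obj + f_eye and |M| = f_obj/f_eye.
So f_obj = 79 f_eye and 79 f_eye + f_eye = 160 cm, giving f_eye = 160/80 = 2.000 cm and f_obj = 158.000 cm.

2.00 cm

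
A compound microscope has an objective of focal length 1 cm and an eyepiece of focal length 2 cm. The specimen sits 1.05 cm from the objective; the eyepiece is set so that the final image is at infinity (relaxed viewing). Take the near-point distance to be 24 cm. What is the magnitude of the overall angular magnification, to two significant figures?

Objective: 1/d_i = 1/f_obj - 1/d_o = 1/1 - 1/1.05 = 0.04762 cm^-1, so d_i = 21.000 cm.
m_obj = -d_i/d_o = -21.000/1.05 = -20.000.
Eyepiece angular magnification (image at infinity): M_eye = D/f_e = 24/2 = 12.000.
Overall M = m_obj x M_eye = (-20.000)(12.000) = -240.00.
|M| = 240.00.

240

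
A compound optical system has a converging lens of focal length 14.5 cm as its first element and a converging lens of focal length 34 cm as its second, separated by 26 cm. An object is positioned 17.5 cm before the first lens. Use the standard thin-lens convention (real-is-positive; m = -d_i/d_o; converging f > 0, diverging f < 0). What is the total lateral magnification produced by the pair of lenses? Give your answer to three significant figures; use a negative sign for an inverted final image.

-1.77

First lens: d_i1 = 1/(1/14.5 - 1/17.5) = 84.583 cm.
m_1 = -(84.583)/17.5 = -4.8333.
This image would form 84.583 cm past lens 1, i.e. 58.583 cm beyond lens 2, so it is a virtual object for lens 2: d_o2 = 26 - 84.583 = -58.583 cm.
Second lens: d_i2 = 1/(1/34 - 1/(-58.583)) = 21.514 cm.
m_2 = -(21.514)/(-58.583) = 0.3672.
The system's lateral magnification is m_1 m_2 = (-4.8333)(0.3672) = -1.7750.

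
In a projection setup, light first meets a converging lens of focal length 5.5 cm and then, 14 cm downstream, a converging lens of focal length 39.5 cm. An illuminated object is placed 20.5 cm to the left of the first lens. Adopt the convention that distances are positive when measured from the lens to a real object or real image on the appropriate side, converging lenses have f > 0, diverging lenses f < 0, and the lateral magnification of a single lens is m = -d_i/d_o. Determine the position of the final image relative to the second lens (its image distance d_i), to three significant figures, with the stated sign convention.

Applying the thin-lens equation to the first lens, 1/5.5 = 1/20.5 + 1/d_i1, which gives d_i1 = 7.517 cm.
The intermediate image is 7.517 cm to the right of lens 1, so d_o2 = L - d_i1 = 14 - 7.517 = 6.483 cm.
Applying the thin-lens equation again with f_2 = 39.5 cm and d_o2 = 6.483 cm gives d_i2 = -7.756 cm.

-7.76 cm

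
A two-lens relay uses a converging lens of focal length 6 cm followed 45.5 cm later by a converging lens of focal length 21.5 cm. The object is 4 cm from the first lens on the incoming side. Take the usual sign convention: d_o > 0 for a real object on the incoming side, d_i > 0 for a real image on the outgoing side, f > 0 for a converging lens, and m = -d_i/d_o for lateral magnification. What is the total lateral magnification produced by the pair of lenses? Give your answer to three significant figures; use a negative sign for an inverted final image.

Lens 1: 1/d_i1 = 1/f_1 - 1/d_o1 = 1/6 - 1/4 = -0.08333 cm^-1, so d_i1 = -12.000 cm.
m_1 = -(-12.000)/4 = 3.0000.
With d_i1 < 0 the first image is virtual and lies on the object side; the object distance for lens 2 is d_o2 = 45.5 - (-12.000) = 57.500 cm.
Lens 2: 1/d_i2 = 1/f_2 - 1/d_o2 = 1/21.5 - 1/(57.500) = 0.02912 cm^-1, so d_i2 = 34.340 cm.
m_2 = -(34.340)/(57.500) = -0.5972.
Overall magnification: m = m_1 m_2 = -1.7917.

-1.79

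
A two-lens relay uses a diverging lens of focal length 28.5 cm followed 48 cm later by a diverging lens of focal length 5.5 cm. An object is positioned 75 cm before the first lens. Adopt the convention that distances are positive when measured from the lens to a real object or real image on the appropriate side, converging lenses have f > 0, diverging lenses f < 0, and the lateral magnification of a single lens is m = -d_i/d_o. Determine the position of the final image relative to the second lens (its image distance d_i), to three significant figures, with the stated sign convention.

Applying the thin-lens equation to the first lens, 1/(-28.5) = 1/75 + 1/d_i1, which gives d_i1 = -20.652 cm.
With d_i1 < 0 the first image is virtual and lies on the object side; the object distance for lens 2 is d_o2 = 48 - (-20.652) = 68.652 cm.
Applying the thin-lens equation again with f_2 = -5.5 cm and d_o2 = 68.652 cm gives d_i2 = -5.092 cm.

-5.09 cm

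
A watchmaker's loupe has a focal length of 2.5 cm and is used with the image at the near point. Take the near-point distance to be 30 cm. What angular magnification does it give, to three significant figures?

13.0

M = 1 + D/f = 1 + 30/2.5 = 13.000.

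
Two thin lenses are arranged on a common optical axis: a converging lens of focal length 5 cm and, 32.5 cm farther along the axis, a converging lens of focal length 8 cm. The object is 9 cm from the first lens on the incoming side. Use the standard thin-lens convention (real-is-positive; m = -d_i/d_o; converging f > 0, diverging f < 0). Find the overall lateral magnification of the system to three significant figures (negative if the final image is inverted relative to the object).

Applying the thin-lens equation to the first lens, 1/5 = 1/9 + 1/d_i1, which gives d_i1 = 11.250 cm.
Its lateral magnification is m_1 = -d_i1/d_o1 = -(11.250)/9 = -1.2500.
Object distance for lens 2: d_o2 = 32.5 - 11.250 = 21.250 cm.
Applying the thin-lens equation again with f_2 = 8 cm and d_o2 = 21.250 cm gives d_i2 = 12.830 cm.
m_2 = -(12.830)/(21.250) = -0.6038.
Total m = m_1 x m_2 = (-1.2500)(-0.6038) = 0.7547.

0.755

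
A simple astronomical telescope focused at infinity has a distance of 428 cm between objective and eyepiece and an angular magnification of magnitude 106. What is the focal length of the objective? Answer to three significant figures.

424 cm

In normal adjustment the tube length equals f_obj + f_eye and |M| = f_obj/f_eye.
So f_obj = 106 f_eye and 106 f_eye + f_eye = 428 cm, giving f_eye = 428/107 = 4.000 cm and f_obj = 424.000 cm.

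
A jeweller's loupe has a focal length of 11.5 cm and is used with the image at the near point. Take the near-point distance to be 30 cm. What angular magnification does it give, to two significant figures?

M = 1 + D/f = 1 + 30/11.5 = 3.609.

3.6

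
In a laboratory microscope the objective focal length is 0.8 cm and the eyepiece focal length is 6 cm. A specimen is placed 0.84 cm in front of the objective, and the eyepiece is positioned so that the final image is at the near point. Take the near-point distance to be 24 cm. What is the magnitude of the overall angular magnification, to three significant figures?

100

Objective: 1/d_i = 1/f_obj - 1/d_o = 1/0.8 - 1/0.84 = 0.05952 cm^-1, so d_i = 16.800 cm.
m_obj = -d_i/d_o = -16.800/0.84 = -20.000.
Eyepiece angular magnification (image at near point): M_eye = 1 + D/f_e = 1 + 24/6 = 5.000.
Overall M = m_obj x M_eye = (-20.000)(5.000) = -100.00.
|M| = 100.00.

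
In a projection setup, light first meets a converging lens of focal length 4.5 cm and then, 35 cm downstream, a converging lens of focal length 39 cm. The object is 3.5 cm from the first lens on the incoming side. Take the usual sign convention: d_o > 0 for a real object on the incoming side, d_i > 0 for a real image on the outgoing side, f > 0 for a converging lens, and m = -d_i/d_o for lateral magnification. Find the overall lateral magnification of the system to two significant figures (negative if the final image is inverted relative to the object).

-15

Lens 1: 1/d_i1 = 1/f_1 - 1/d_o1 = 1/4.5 - 1/3.5 = -0.06349 cm^-1, so d_i1 = -15.750 cm.
m_1 = -(-15.750)/3.5 = 4.5000.
The intermediate image is virtual, 15.750 cm to the left of lens 1, so d_o2 = L - d_i1 = 35 - (-15.750) = 50.750 cm.
Lens 2: 1/d_i2 = 1/f_2 - 1/d_o2 = 1/39 - 1/(50.750) = 0.00594 cm^-1, so d_i2 = 168.447 cm.
m_2 = -(168.447)/(50.750) = -3.3191.
Overall magnification: m = m_1 m_2 = -14.9362.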